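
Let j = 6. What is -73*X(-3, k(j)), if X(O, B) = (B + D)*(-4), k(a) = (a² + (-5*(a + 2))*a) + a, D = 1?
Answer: -57524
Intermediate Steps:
k(a) = a + a² + a*(-10 - 5*a) (k(a) = (a² + (-5*(2 + a))*a) + a = (a² + (-10 - 5*a)*a) + a = (a² + a*(-10 - 5*a)) + a = a + a² + a*(-10 - 5*a))
X(O, B) = -4 - 4*B (X(O, B) = (B + 1)*(-4) = (1 + B)*(-4) = -4 - 4*B)
-73*X(-3, k(j)) = -73*(-4 - (-4)*6*(9 + 4*6)) = -73*(-4 - (-4)*6*(9 + 24)) = -73*(-4 - (-4)*6*33) = -73*(-4 - 4*(-198)) = -73*(-4 + 792) = -73*788 = -57524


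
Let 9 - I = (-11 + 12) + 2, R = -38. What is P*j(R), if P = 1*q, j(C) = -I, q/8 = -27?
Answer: 1296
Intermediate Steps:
q = -216 (q = 8*(-27) = -216)
I = 6 (I = 9 - ((-11 + 12) + 2) = 9 - (1 + 2) = 9 - 1*3 = 9 - 3 = 6)
j(C) = -6 (j(C) = -1*6 = -6)
P = -216 (P = 1*(-216) = -216)
P*j(R) = -216*(-6) = 1296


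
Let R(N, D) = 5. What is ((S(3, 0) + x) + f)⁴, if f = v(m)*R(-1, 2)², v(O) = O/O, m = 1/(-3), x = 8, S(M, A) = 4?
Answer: 1874161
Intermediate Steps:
m = -⅓ ≈ -0.33333
v(O) = 1
f = 25 (f = 1*5² = 1*25 = 25)
((S(3, 0) + x) + f)⁴ = ((4 + 8) + 25)⁴ = (12 + 25)⁴ = 37⁴ = 1874161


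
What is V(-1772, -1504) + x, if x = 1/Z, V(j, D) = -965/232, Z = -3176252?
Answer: -766270853/184222616 ≈ -4.1595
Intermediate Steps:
V(j, D) = -965/232 (V(j, D) = -965*1/232 = -965/232)
x = -1/3176252 (x = 1/(-3176252) = -1/3176252 ≈ -3.1484e-7)
V(-1772, -1504) + x = -965/232 - 1/3176252 = -766270853/184222616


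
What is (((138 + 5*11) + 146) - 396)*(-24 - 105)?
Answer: 7353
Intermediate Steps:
(((138 + 5*11) + 146) - 396)*(-24 - 105) = (((138 + 55) + 146) - 396)*(-129) = ((193 + 146) - 396)*(-129) = (339 - 396)*(-129) = -57*(-129) = 7353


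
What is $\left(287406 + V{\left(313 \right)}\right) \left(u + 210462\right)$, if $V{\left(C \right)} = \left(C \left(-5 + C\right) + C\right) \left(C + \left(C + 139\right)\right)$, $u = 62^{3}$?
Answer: $33334286097690$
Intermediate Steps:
$u = 238328$
$V{\left(C \right)} = \left(139 + 2 C\right) \left(C + C \left(-5 + C\right)\right)$ ($V{\left(C \right)} = \left(C + C \left(-5 + C\right)\right) \left(C + \left(139 + C\right)\right) = \left(C + C \left(-5 + C\right)\right) \left(139 + 2 C\right) = \left(139 + 2 C\right) \left(C + C \left(-5 + C\right)\right)$)
$\left(287406 + V{\left(313 \right)}\right) \left(u + 210462\right) = \left(287406 + 313 \left(-556 + 2 \cdot 313^{2} + 131 \cdot 313\right)\right) \left(238328 + 210462\right) = \left(287406 + 313 \left(-556 + 2 \cdot 97969 + 41003\right)\right) 448790 = \left(287406 + 313 \left(-556 + 195938 + 41003\right)\right) 448790 = \left(287406 + 313 \cdot 236385\right) 448790 = \left(287406 + 73988505\right) 448790 = 74275911 \cdot 448790 = 33334286097690$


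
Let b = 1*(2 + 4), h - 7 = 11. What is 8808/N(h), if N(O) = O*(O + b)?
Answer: 367/18 ≈ 20.389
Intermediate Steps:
h = 18 (h = 7 + 11 = 18)
b = 6 (b = 1*6 = 6)
N(O) = O*(6 + O) (N(O) = O*(O + 6) = O*(6 + O))
8808/N(h) = 8808/((18*(6 + 18))) = 8808/((18*24)) = 8808/432 = 8808*(1/432) = 367/18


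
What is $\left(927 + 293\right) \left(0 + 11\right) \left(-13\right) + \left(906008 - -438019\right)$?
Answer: $1169567$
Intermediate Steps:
$\left(927 + 293\right) \left(0 + 11\right) \left(-13\right) + \left(906008 - -438019\right) = 1220 \cdot 11 \left(-13\right) + \left(906008 + 438019\right) = 1220 \left(-143\right) + 1344027 = -174460 + 1344027 = 1169567$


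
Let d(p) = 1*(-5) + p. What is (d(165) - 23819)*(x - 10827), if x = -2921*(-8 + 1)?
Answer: -227599580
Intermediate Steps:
d(p) = -5 + p
x = 20447 (x = -2921*(-7) = 20447)
(d(165) - 23819)*(x - 10827) = ((-5 + 165) - 23819)*(20447 - 10827) = (160 - 23819)*9620 = -23659*9620 = -227599580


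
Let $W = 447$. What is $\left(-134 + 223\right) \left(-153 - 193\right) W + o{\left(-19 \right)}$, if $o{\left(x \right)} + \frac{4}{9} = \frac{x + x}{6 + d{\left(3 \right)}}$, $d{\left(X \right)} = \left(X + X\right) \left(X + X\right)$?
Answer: $- \frac{867189919}{63} \approx -1.3765 \cdot 10^{7}$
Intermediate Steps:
$d{\left(X \right)} = 4 X^{2}$ ($d{\left(X \right)} = 2 X 2 X = 4 X^{2}$)
$o{\left(x \right)} = - \frac{4}{9} + \frac{x}{21}$ ($o{\left(x \right)} = - \frac{4}{9} + \frac{x + x}{6 + 4 \cdot 3^{2}} = - \frac{4}{9} + \frac{2 x}{6 + 4 \cdot 9} = - \frac{4}{9} + \frac{2 x}{6 + 36} = - \frac{4}{9} + \frac{2 x}{42} = - \frac{4}{9} + 2 x \frac{1}{42} = - \frac{4}{9} + \frac{x}{21}$)
$\left(-134 + 223\right) \left(-153 - 193\right) W + o{\left(-19 \right)} = \left(-134 + 223\right) \left(-153 - 193\right) 447 + \left(- \frac{4}{9} + \frac{1}{21} \left(-19\right)\right) = 89 \left(-346\right) 447 - \frac{85}{63} = \left(-30794\right) 447 - \frac{85}{63} = -13764918 - \frac{85}{63} = - \frac{867189919}{63}$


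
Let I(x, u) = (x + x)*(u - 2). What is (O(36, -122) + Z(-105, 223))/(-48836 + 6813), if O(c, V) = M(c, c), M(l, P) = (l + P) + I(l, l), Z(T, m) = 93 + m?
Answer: -2836/42023 ≈ -0.067487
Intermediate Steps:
I(x, u) = 2*x*(-2 + u) (I(x, u) = (2*x)*(-2 + u) = 2*x*(-2 + u))
M(l, P) = P + l + 2*l*(-2 + l) (M(l, P) = (l + P) + 2*l*(-2 + l) = (P + l) + 2*l*(-2 + l) = P + l + 2*l*(-2 + l))
O(c, V) = 2*c + 2*c*(-2 + c) (O(c, V) = c + c + 2*c*(-2 + c) = 2*c + 2*c*(-2 + c))
(O(36, -122) + Z(-105, 223))/(-48836 + 6813) = (2*36*(-1 + 36) + (93 + 223))/(-48836 + 6813) = (2*36*35 + 316)/(-42023) = (2520 + 316)*(-1/42023) = 2836*(-1/42023) = -2836/42023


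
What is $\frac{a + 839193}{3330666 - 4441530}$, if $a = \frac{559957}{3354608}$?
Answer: $- \frac{2815164111301}{3726513261312} \approx -0.75544$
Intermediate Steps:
$a = \frac{559957}{3354608}$ ($a = 559957 \cdot \frac{1}{3354608} = \frac{559957}{3354608} \approx 0.16692$)
$\frac{a + 839193}{3330666 - 4441530} = \frac{\frac{559957}{3354608} + 839193}{3330666 - 4441530} = \frac{2815164111301}{3354608 \left(-1110864\right)} = \frac{2815164111301}{3354608} \left(- \frac{1}{1110864}\right) = - \frac{2815164111301}{3726513261312}$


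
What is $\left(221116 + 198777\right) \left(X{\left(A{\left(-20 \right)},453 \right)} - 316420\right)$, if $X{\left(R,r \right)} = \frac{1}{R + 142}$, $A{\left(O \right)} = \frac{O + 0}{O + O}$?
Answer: $- \frac{37865823932314}{285} \approx -1.3286 \cdot 10^{11}$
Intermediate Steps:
$A{\left(O \right)} = \frac{1}{2}$ ($A{\left(O \right)} = \frac{O}{2 O} = O \frac{1}{2 O} = \frac{1}{2}$)
$X{\left(R,r \right)} = \frac{1}{142 + R}$
$\left(221116 + 198777\right) \left(X{\left(A{\left(-20 \right)},453 \right)} - 316420\right) = \left(221116 + 198777\right) \left(\frac{1}{142 + \frac{1}{2}} - 316420\right) = 419893 \left(\frac{1}{\frac{285}{2}} - 316420\right) = 419893 \left(\frac{2}{285} - 316420\right) = 419893 \left(- \frac{90179698}{285}\right) = - \frac{37865823932314}{285}$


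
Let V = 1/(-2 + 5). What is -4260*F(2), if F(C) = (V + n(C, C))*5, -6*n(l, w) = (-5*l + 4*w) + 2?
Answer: -7100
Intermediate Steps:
V = 1/3 ≈ 0.33333
n(l, w) = -1/3 - 2*w/3 + 5*l/6 (n(l, w) = -((-5*l + 4*w) + 2)/6 = -(2 - 5*l + 4*w)/6 = -1/3 - 2*w/3 + 5*l/6)
F(C) = 5*C/6 (F(C) = (1/3 + (-1/3 - 2*C/3 + 5*C/6))*5 = (1/3 + (-1/3 + C/6))*5 = (C/6)*5 = 5*C/6)
-4260*F(2) = -3550*2 = -4260*5/3 = -7100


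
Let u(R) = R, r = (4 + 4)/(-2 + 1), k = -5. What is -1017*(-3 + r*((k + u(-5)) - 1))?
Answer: -86445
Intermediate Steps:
r = -8 (r = 8/(-1) = 8*(-1) = -8)
-1017*(-3 + r*((k + u(-5)) - 1)) = -1017*(-3 - 8*((-5 - 5) - 1)) = -1017*(-3 - 8*(-10 - 1)) = -1017*(-3 - 8*(-11)) = -1017*(-3 + 88) = -1017*85 = -86445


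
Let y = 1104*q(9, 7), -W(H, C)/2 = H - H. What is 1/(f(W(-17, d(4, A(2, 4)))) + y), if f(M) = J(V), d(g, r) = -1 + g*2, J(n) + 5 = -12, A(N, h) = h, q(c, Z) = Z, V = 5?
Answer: 1/7711 ≈ 0.00012968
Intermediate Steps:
J(n) = -17 (J(n) = -5 - 12 = -17)
d(g, r) = -1 + 2*g
W(H, C) = 0 (W(H, C) = -2*(H - H) = -2*0 = 0)
y = 7728 (y = 1104*7 = 7728)
f(M) = -17
1/(f(W(-17, d(4, A(2, 4)))) + y) = 1/(-17 + 7728) = 1/7711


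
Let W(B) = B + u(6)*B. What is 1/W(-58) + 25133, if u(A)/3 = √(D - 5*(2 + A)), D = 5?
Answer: 460637623/18328 + 3*I*√35/18328 ≈ 25133.0 + 0.00096837*I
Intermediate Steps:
u(A) = 3*√(-5 - 5*A) (u(A) = 3*√(5 - 5*(2 + A)) = 3*√(5 - (10 + 5*A)) = 3*√(5 + (-10 - 5*A)) = 3*√(-5 - 5*A))
W(B) = B + 3*I*B*√35 (W(B) = B + (3*√(-5 - 5*6))*B = B + (3*√(-5 - 30))*B = B + (3*√(-35))*B = B + (3*(I*√35))*B = B + (3*I*√35)*B = B + 3*I*B*√35)
1/W(-58) + 25133 = 1/(-58*(1 + 3*I*√35)) + 25133 = 1/(-58 - 174*I*√35) + 25133 = 25133 + 1/(-58 - 174*I*√35)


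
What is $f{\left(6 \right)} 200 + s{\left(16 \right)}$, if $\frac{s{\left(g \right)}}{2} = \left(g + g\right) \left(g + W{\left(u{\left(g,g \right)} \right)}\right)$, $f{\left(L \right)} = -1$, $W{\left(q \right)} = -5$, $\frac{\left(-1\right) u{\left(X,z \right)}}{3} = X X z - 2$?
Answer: $504$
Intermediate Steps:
$u{\left(X,z \right)} = 6 - 3 z X^{2}$ ($u{\left(X,z \right)} = - 3 \left(X X z - 2\right) = - 3 \left(X^{2} z - 2\right) = - 3 \left(z X^{2} - 2\right) = - 3 \left(-2 + z X^{2}\right) = 6 - 3 z X^{2}$)
$s{\left(g \right)} = 4 g \left(-5 + g\right)$ ($s{\left(g \right)} = 2 \left(g + g\right) \left(g - 5\right) = 2 \cdot 2 g \left(-5 + g\right) = 4 g \left(-5 + g\right)$)
$f{\left(6 \right)} 200 + s{\left(16 \right)} = \left(-1\right) 200 + 4 \cdot 16 \left(-5 + 16\right) = -200 + 4 \cdot 16 \cdot 11 = -200 + 704 = 504$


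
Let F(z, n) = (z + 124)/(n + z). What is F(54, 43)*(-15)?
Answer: -2670/97 ≈ -27.526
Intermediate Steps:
F(z, n) = (124 + z)/(n + z)
F(54, 43)*(-15) = ((124 + 54)/(43 + 54))*(-15) = (178/97)*(-15) = -2670/97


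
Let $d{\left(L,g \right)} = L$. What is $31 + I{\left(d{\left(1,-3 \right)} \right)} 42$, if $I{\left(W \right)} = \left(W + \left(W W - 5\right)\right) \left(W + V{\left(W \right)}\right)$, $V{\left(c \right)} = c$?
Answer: $-221$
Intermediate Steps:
$I{\left(W \right)} = 2 W \left(-5 + W + W^{2}\right)$ ($I{\left(W \right)} = \left(W + \left(W W - 5\right)\right) \left(W + W\right) = \left(W + \left(W^{2} - 5\right)\right) 2 W = \left(W + \left(-5 + W^{2}\right)\right) 2 W = \left(-5 + W + W^{2}\right) 2 W = 2 W \left(-5 + W + W^{2}\right)$)
$31 + I{\left(d{\left(1,-3 \right)} \right)} 42 = 31 + 2 \cdot 1 \left(-5 + 1 + 1^{2}\right) 42 = 31 + 2 \cdot 1 \left(-5 + 1 + 1\right) 42 = 31 + 2 \cdot 1 \left(-3\right) 42 = 31 - 252 = -221$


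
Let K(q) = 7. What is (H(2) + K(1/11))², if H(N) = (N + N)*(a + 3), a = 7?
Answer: 2209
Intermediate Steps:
H(N) = 20*N (H(N) = (N + N)*(7 + 3) = (2*N)*10 = 20*N)
(H(2) + K(1/11))² = (20*2 + 7)² = (40 + 7)² = 47² = 2209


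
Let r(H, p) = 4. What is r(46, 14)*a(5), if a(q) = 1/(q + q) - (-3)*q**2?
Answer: 1502/5 ≈ 300.40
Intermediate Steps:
a(q) = 1/(2*q) + 3*q**2
r(46, 14)*a(5) = 4*((1/2)*(1 + 6*5**3)/5) = 4*((1/2)*(1/5)*(1 + 6*125)) = 4*((1/2)*(1/5)*(1 + 750)) = 4*((1/2)*(1/5)*751) = 4*(751/10) = 1502/5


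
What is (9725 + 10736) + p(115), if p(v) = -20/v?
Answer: 470599/23 ≈ 20461.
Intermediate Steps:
(9725 + 10736) + p(115) = (9725 + 10736) - 20/115 = 20461 - 20*1/115 = 20461 - 4/23 = 470599/23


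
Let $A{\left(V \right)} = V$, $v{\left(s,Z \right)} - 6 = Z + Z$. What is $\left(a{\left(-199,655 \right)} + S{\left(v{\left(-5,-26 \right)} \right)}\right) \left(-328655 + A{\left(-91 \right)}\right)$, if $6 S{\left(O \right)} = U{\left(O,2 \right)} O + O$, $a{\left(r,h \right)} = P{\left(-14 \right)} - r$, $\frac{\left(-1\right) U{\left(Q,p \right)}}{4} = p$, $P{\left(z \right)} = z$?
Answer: $-78460712$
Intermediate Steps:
$v{\left(s,Z \right)} = 6 + 2 Z$ ($v{\left(s,Z \right)} = 6 + \left(Z + Z\right) = 6 + 2 Z$)
$U{\left(Q,p \right)} = - 4 p$
$a{\left(r,h \right)} = -14 - r$
$S{\left(O \right)} = - \frac{7 O}{6}$ ($S{\left(O \right)} = \frac{\left(-4\right) 2 O + O}{6} = \frac{- 8 O + O}{6} = \frac{\left(-7\right) O}{6} = - \frac{7 O}{6}$)
$\left(a{\left(-199,655 \right)} + S{\left(v{\left(-5,-26 \right)} \right)}\right) \left(-328655 + A{\left(-91 \right)}\right) = \left(\left(-14 - -199\right) - \frac{7 \left(6 + 2 \left(-26\right)\right)}{6}\right) \left(-328655 - 91\right) = \left(\left(-14 + 199\right) - \frac{7 \left(6 - 52\right)}{6}\right) \left(-328746\right) = \left(185 - - \frac{161}{3}\right) \left(-328746\right) = \left(185 + \frac{161}{3}\right) \left(-328746\right) = \frac{716}{3} \left(-328746\right) = -78460712$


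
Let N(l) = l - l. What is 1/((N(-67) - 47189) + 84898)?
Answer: 1/37709 ≈ 2.6519e-5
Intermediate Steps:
N(l) = 0
1/((N(-67) - 47189) + 84898) = 1/((0 - 47189) + 84898) = 1/(-47189 + 84898) = 1/37709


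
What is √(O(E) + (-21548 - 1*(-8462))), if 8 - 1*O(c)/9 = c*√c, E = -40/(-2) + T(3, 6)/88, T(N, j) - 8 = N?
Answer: 3*√(-92544 - 322*√322)/8 ≈ 117.59*I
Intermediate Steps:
T(N, j) = 8 + N
E = 161/8 (E = -40/(-2) + (8 + 3)/88 = -40*(-½) + 11*(1/88) = 20 + ⅛ = 161/8 ≈ 20.125)
O(c) = 72 - 9*c^(3/2) (O(c) = 72 - 9*c*√c = 72 - 9*c^(3/2))
√(O(E) + (-21548 - 1*(-8462))) = √((72 - 1449*√322/32) + (-21548 - 1*(-8462))) = √((72 - 1449*√322/32) + (-21548 + 8462)) = √((72 - 1449*√322/32) - 13086) = √(-13014 - 1449*√322/32)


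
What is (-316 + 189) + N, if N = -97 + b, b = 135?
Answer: -89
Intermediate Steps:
N = 38 (N = -97 + 135 = 38)
(-316 + 189) + N = (-316 + 189) + 38 = -127 + 38 = -89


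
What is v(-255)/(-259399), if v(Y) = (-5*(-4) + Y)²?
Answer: -55225/259399 ≈ -0.21290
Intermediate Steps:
v(Y) = (20 + Y)²
v(-255)/(-259399) = (20 - 255)²/(-259399) = (-235)²*(-1/259399) = 55225*(-1/259399) = -55225/259399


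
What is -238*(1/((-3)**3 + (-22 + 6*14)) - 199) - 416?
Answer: 234696/5 ≈ 46939.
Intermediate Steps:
-238*(1/((-3)**3 + (-22 + 6*14)) - 199) - 416 = -238*(1/(-27 + (-22 + 84)) - 199) - 416 = -238*(1/(-27 + 62) - 199) - 416 = -238*(1/35 - 199) - 416 = -238*(-6964/35) - 416 = 236776/5 - 416 = 234696/5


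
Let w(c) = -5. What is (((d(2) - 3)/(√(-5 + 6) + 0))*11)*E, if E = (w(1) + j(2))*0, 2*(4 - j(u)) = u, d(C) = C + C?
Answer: 0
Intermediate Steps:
d(C) = 2*C
j(u) = 4 - u/2
E = 0 (E = (-5 + (4 - ½*2))*0 = (-5 + (4 - 1))*0 = (-5 + 3)*0 = -2*0 = 0)
(((d(2) - 3)/(√(-5 + 6) + 0))*11)*E = (((2*2 - 3)/(√(-5 + 6) + 0))*11)*0 = (((4 - 3)/(√1 + 0))*11)*0 = ((1/(1 + 0))*11)*0 = ((1/1)*11)*0 = ((1*1)*11)*0 = (1*11)*0 = 11*0 = 0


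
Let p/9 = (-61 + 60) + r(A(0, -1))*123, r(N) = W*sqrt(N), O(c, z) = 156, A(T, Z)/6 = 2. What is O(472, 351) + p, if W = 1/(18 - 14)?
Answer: 147 + 1107*sqrt(3)/2 ≈ 1105.7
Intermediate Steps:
W = 1/4 ≈ 0.25000
A(T, Z) = 12 (A(T, Z) = 6*2 = 12)
r(N) = sqrt(N)/4
p = -9 + 1107*sqrt(3)/2 (p = 9*((-61 + 60) + (sqrt(12)/4)*123) = 9*(-1 + ((2*sqrt(3))/4)*123) = 9*(-1 + (sqrt(3)/2)*123) = 9*(-1 + 123*sqrt(3)/2) = -9 + 1107*sqrt(3)/2 ≈ 949.69)
O(472, 351) + p = 156 + (-9 + 1107*sqrt(3)/2) = 147 + 1107*sqrt(3)/2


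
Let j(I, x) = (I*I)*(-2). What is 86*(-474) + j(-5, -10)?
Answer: -40814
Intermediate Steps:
j(I, x) = -2*I**2 (j(I, x) = I**2*(-2) = -2*I**2)
86*(-474) + j(-5, -10) = 86*(-474) - 2*(-5)**2 = -40764 - 2*25 = -40764 - 50 = -40814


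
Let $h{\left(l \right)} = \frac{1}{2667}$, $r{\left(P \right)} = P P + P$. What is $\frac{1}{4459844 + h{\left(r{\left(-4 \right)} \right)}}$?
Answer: $\frac{2667}{11894403949} \approx 2.2422 \cdot 10^{-7}$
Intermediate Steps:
$r{\left(P \right)} = P + P^{2}$ ($r{\left(P \right)} = P^{2} + P = P + P^{2}$)
$h{\left(l \right)} = \frac{1}{2667}$
$\frac{1}{4459844 + h{\left(r{\left(-4 \right)} \right)}} = \frac{1}{4459844 + \frac{1}{2667}} = \frac{1}{\frac{11894403949}{2667}} = \frac{2667}{11894403949}$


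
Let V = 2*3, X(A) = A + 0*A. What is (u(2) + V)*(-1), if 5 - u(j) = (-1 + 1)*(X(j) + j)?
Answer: -11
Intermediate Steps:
X(A) = A (X(A) = A + 0 = A)
V = 6
u(j) = 5 (u(j) = 5 - (-1 + 1)*(j + j) = 5 - 0*2*j = 5 - 1*0 = 5 + 0 = 5)
(u(2) + V)*(-1) = (5 + 6)*(-1) = 11*(-1) = -11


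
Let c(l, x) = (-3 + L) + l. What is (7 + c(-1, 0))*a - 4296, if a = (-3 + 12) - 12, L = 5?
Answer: -4320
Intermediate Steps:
a = -3 (a = 9 - 12 = -3)
c(l, x) = 2 + l (c(l, x) = (-3 + 5) + l = 2 + l)
(7 + c(-1, 0))*a - 4296 = (7 + (2 - 1))*(-3) - 4296 = (7 + 1)*(-3) - 4296 = 8*(-3) - 4296 = -24 - 4296 = -4320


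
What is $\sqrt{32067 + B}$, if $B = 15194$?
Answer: $\sqrt{47261} \approx 217.4$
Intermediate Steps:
$\sqrt{32067 + B} = \sqrt{32067 + 15194} = \sqrt{47261}$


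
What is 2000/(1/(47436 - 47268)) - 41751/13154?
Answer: 4419702249/13154 ≈ 3.3600e+5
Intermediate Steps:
2000/(1/(47436 - 47268)) - 41751/13154 = 2000/(1/168) - 41751*1/13154 = 2000/(1/168) - 41751/13154 = 2000*168 - 41751/13154 = 336000 - 41751/13154 = 4419702249/13154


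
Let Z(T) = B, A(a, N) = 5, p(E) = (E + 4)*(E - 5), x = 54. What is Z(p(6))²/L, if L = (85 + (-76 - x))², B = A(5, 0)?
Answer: 1/81 ≈ 0.012346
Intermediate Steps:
p(E) = (-5 + E)*(4 + E) (p(E) = (4 + E)*(-5 + E) = (-5 + E)*(4 + E))
B = 5
Z(T) = 5
L = 2025 (L = (85 + (-76 - 1*54))² = (85 + (-76 - 54))² = (85 - 130)² = (-45)² = 2025)
Z(p(6))²/L = 5²/2025 = 25*(1/2025) = 1/81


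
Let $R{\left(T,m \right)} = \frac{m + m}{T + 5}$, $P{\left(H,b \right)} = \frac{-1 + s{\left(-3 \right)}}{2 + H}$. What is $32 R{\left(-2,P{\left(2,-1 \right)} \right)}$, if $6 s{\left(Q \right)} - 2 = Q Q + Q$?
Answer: $\frac{16}{9} \approx 1.7778$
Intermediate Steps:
$s{\left(Q \right)} = \frac{1}{3} + \frac{Q}{6} + \frac{Q^{2}}{6}$ ($s{\left(Q \right)} = \frac{1}{3} + \frac{Q Q + Q}{6} = \frac{1}{3} + \frac{Q^{2} + Q}{6} = \frac{1}{3} + \frac{Q + Q^{2}}{6} = \frac{1}{3} + \left(\frac{Q}{6} + \frac{Q^{2}}{6}\right) = \frac{1}{3} + \frac{Q}{6} + \frac{Q^{2}}{6}$)
$P{\left(H,b \right)} = \frac{1}{3 \left(2 + H\right)}$ ($P{\left(H,b \right)} = \frac{-1 + \left(\frac{1}{3} + \frac{1}{6} \left(-3\right) + \frac{\left(-3\right)^{2}}{6}\right)}{2 + H} = \frac{-1 + \left(\frac{1}{3} - \frac{1}{2} + \frac{1}{6} \cdot 9\right)}{2 + H} = \frac{-1 + \left(\frac{1}{3} - \frac{1}{2} + \frac{3}{2}\right)}{2 + H} = \frac{-1 + \frac{4}{3}}{2 + H} = \frac{1}{3 \left(2 + H\right)}$)
$R{\left(T,m \right)} = \frac{2 m}{5 + T}$
$32 R{\left(-2,P{\left(2,-1 \right)} \right)} = 32 \frac{2 \frac{1}{3 \left(2 + 2\right)}}{5 - 2} = 32 \frac{2 \frac{1}{3 \cdot 4}}{3} = 32 \cdot 2 \cdot \frac{1}{3} \cdot \frac{1}{4} \cdot \frac{1}{3} = 32 \cdot 2 \cdot \frac{1}{12} \cdot \frac{1}{3} = 32 \cdot \frac{1}{18} = \frac{16}{9}$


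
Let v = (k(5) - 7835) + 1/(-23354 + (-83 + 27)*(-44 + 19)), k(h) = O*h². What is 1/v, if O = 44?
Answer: -21954/147860191 ≈ -0.00014848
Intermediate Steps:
k(h) = 44*h²
v = -147860191/21954 (v = (44*5² - 7835) + 1/(-23354 + (-83 + 27)*(-44 + 19)) = (44*25 - 7835) + 1/(-23354 - 56*(-25)) = (1100 - 7835) + 1/(-23354 + 1400) = -6735 + 1/(-21954) = -6735 - 1/21954 = -147860191/21954 ≈ -6735.0)
1/v = 1/(-147860191/21954) = -21954/147860191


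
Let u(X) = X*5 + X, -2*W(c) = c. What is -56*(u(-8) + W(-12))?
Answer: 2352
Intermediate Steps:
W(c) = -c/2
u(X) = 6*X (u(X) = 5*X + X = 6*X)
-56*(u(-8) + W(-12)) = -56*(6*(-8) - 1/2*(-12)) = -56*(-48 + 6) = -56*(-42) = 2352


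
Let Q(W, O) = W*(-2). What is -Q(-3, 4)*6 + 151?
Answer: 115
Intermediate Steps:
Q(W, O) = -2*W
-Q(-3, 4)*6 + 151 = -(-2)*(-3)*6 + 151 = -1*6*6 + 151 = -6*6 + 151 = -36 + 151 = 115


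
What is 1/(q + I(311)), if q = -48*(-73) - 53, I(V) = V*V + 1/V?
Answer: 311/31153493 ≈ 9.9828e-6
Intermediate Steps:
I(V) = 1/V + V**2 (I(V) = V**2 + 1/V = 1/V + V**2)
q = 3451 (q = 3504 - 53 = 3451)
1/(q + I(311)) = 1/(3451 + (1 + 311**3)/311) = 1/(3451 + (1 + 30080231)/311) = 1/(3451 + (1/311)*30080232) = 1/(3451 + 30080232/311) = 1/(31153493/311) = 311/31153493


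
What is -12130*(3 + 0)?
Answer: -36390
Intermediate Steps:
-12130*(3 + 0) = -12130*3 = -2426*15 = -36390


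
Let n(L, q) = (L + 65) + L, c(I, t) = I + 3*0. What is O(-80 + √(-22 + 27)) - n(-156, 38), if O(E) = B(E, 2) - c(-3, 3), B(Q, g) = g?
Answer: 252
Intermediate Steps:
c(I, t) = I (c(I, t) = I + 0 = I)
n(L, q) = 65 + 2*L (n(L, q) = (65 + L) + L = 65 + 2*L)
O(E) = 5 (O(E) = 2 - 1*(-3) = 2 + 3 = 5)
O(-80 + √(-22 + 27)) - n(-156, 38) = 5 - (65 + 2*(-156)) = 5 - (65 - 312) = 5 - 1*(-247) = 5 + 247 = 252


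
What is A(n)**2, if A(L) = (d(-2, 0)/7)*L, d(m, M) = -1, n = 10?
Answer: 100/49 ≈ 2.0408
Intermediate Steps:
A(L) = -L/7 (A(L) = (-1/7)*L = (-1*1/7)*L = -L/7)
A(n)**2 = (-1/7*10)**2 = (-10/7)**2 = 100/49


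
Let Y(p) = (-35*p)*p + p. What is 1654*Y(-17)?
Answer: -16758328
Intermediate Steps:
Y(p) = p - 35*p² (Y(p) = -35*p² + p = p - 35*p²)
1654*Y(-17) = 1654*(-17*(1 - 35*(-17))) = 1654*(-17*(1 + 595)) = 1654*(-17*596) = 1654*(-10132) = -16758328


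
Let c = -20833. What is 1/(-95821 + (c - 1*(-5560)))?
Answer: -1/111094 ≈ -9.0014e-6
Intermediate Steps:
1/(-95821 + (c - 1*(-5560))) = 1/(-95821 + (-20833 - 1*(-5560))) = 1/(-95821 + (-20833 + 5560)) = 1/(-95821 - 15273) = 1/(-111094) = -1/111094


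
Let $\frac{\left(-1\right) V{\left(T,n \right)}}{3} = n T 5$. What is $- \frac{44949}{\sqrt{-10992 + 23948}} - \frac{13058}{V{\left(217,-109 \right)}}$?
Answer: $- \frac{13058}{354795} - \frac{44949 \sqrt{3239}}{6478} \approx -394.93$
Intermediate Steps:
$V{\left(T,n \right)} = - 15 T n$ ($V{\left(T,n \right)} = - 3 n T 5 = - 3 T n 5 = - 3 \cdot 5 T n = - 15 T n$)
$- \frac{44949}{\sqrt{-10992 + 23948}} - \frac{13058}{V{\left(217,-109 \right)}} = - \frac{44949}{\sqrt{-10992 + 23948}} - \frac{13058}{\left(-15\right) 217 \left(-109\right)} = - \frac{44949}{\sqrt{12956}} - \frac{13058}{354795} = - \frac{44949}{2 \sqrt{3239}} - \frac{13058}{354795} = - 44949 \frac{\sqrt{3239}}{6478} - \frac{13058}{354795} = - \frac{44949 \sqrt{3239}}{6478} - \frac{13058}{354795} = - \frac{13058}{354795} - \frac{44949 \sqrt{3239}}{6478}$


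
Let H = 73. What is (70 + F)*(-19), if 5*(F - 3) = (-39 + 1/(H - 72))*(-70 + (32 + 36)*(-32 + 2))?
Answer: -306071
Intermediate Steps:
F = 16039 (F = 3 + ((-39 + 1/(73 - 72))*(-70 + (32 + 36)*(-32 + 2)))/5 = 3 + ((-39 + 1/1)*(-70 + 68*(-30)))/5 = 3 + ((-39 + 1)*(-70 - 2040))/5 = 3 + (-38*(-2110))/5 = 3 + (⅕)*80180 = 3 + 16036 = 16039)
(70 + F)*(-19) = (70 + 16039)*(-19) = 16109*(-19) = -306071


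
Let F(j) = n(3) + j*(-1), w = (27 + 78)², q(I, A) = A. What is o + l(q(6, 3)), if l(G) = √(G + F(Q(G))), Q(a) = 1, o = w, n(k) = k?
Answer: 11025 + √5 ≈ 11027.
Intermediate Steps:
w = 11025 (w = 105² = 11025)
o = 11025
F(j) = 3 - j (F(j) = 3 + j*(-1) = 3 - j)
l(G) = √(2 + G) (l(G) = √(G + (3 - 1*1)) = √(G + (3 - 1)) = √(G + 2) = √(2 + G))
o + l(q(6, 3)) = 11025 + √(2 + 3) = 11025 + √5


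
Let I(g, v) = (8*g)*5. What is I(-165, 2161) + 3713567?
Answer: 3706967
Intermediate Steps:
I(g, v) = 40*g
I(-165, 2161) + 3713567 = 40*(-165) + 3713567 = -6600 + 3713567 = 3706967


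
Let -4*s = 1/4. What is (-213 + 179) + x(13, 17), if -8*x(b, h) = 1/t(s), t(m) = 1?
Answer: -273/8 ≈ -34.125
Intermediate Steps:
s = -1/16 (s = -1/(4*4) = -1/4*1/4 = -1/16 ≈ -0.062500)
x(b, h) = -1/8 (x(b, h) = -1/8/1 = -1/8*1 = -1/8)
(-213 + 179) + x(13, 17) = (-213 + 179) - 1/8 = -34 - 1/8 = -273/8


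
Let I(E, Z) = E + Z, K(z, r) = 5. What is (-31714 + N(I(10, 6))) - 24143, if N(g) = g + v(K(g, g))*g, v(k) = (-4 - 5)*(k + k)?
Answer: -57281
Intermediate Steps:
v(k) = -18*k
N(g) = -89*g (N(g) = g + (-18*5)*g = g - 90*g = -89*g)
(-31714 + N(I(10, 6))) - 24143 = (-31714 - 89*(10 + 6)) - 24143 = (-31714 - 89*16) - 24143 = (-31714 - 1424) - 24143 = -33138 - 24143 = -57281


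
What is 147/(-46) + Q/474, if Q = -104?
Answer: -37231/10902 ≈ -3.4151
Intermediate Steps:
147/(-46) + Q/474 = 147/(-46) - 104/474 = 147*(-1/46) - 104*1/474 = -147/46 - 52/237 = -37231/10902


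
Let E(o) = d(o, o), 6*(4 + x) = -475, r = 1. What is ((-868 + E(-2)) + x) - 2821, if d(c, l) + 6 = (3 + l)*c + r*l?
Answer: -22693/6 ≈ -3782.2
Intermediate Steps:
x = -499/6 (x = -4 + (⅙)*(-475) = -4 - 475/6 = -499/6 ≈ -83.167)
d(c, l) = -6 + l + c*(3 + l) (d(c, l) = -6 + ((3 + l)*c + 1*l) = -6 + (c*(3 + l) + l) = -6 + (l + c*(3 + l)) = -6 + l + c*(3 + l))
E(o) = -6 + o² + 4*o (E(o) = -6 + o + 3*o + o*o = -6 + o + 3*o + o² = -6 + o² + 4*o)
((-868 + E(-2)) + x) - 2821 = ((-868 + (-6 + (-2)² + 4*(-2))) - 499/6) - 2821 = ((-868 + (-6 + 4 - 8)) - 499/6) - 2821 = ((-868 - 10) - 499/6) - 2821 = (-878 - 499/6) - 2821 = -5767/6 - 2821 = -22693/6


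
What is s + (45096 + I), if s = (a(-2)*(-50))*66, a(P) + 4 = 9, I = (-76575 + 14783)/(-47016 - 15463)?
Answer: 1786711276/62479 ≈ 28597.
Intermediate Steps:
I = 61792/62479 (I = -61792/(-62479) = -61792*(-1/62479) = 61792/62479 ≈ 0.98900)
a(P) = 5 (a(P) = -4 + 9 = 5)
s = -16500 (s = (5*(-50))*66 = -250*66 = -16500)
s + (45096 + I) = -16500 + (45096 + 61792/62479) = -16500 + 2817614776/62479 = 1786711276/62479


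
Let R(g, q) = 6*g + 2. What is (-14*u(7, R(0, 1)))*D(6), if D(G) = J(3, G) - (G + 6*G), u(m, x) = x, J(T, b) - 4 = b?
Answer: 896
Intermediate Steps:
J(T, b) = 4 + b
R(g, q) = 2 + 6*g
D(G) = 4 - 6*G (D(G) = (4 + G) - (G + 6*G) = (4 + G) - 7*G = 4 - 6*G)
(-14*u(7, R(0, 1)))*D(6) = (-14*(2 + 6*0))*(4 - 6*6) = (-14*(2 + 0))*(4 - 36) = -14*2*(-32) = -28*(-32) = 896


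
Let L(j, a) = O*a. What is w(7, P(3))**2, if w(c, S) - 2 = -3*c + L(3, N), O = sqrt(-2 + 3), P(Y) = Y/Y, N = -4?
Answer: 529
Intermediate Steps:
P(Y) = 1
O = 1 (O = sqrt(1) = 1)
L(j, a) = a (L(j, a) = 1*a = a)
w(c, S) = -2 - 3*c (w(c, S) = 2 + (-3*c - 4) = 2 + (-4 - 3*c) = -2 - 3*c)
w(7, P(3))**2 = (-2 - 3*7)**2 = (-2 - 21)**2 = (-23)**2 = 529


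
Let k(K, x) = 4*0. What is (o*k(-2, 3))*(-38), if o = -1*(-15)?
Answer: 0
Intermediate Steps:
k(K, x) = 0
o = 15
(o*k(-2, 3))*(-38) = (15*0)*(-38) = 0*(-38) = 0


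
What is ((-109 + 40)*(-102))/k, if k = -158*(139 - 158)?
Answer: 3519/1501 ≈ 2.3444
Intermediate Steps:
k = 3002 (k = -158*(-19) = 3002)
((-109 + 40)*(-102))/k = ((-109 + 40)*(-102))/3002 = -69*(-102)*(1/3002) = 7038*(1/3002) = 3519/1501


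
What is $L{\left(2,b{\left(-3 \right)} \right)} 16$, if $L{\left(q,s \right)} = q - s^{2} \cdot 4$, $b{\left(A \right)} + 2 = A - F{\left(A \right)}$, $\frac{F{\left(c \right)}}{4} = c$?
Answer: $-3104$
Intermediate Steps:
$F{\left(c \right)} = 4 c$
$b{\left(A \right)} = -2 - 3 A$ ($b{\left(A \right)} = -2 + \left(A - 4 A\right) = -2 - 3 A$)
$L{\left(q,s \right)} = q - 4 s^{2}$
$L{\left(2,b{\left(-3 \right)} \right)} 16 = \left(2 - 4 \left(-2 - -9\right)^{2}\right) 16 = \left(2 - 4 \left(-2 + 9\right)^{2}\right) 16 = \left(2 - 4 \cdot 7^{2}\right) 16 = \left(2 - 196\right) 16 = \left(-194\right) 16 = -3104$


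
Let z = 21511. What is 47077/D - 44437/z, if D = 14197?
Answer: 381801258/305391667 ≈ 1.2502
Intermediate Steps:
47077/D - 44437/z = 47077/14197 - 44437/21511 = 381801258/305391667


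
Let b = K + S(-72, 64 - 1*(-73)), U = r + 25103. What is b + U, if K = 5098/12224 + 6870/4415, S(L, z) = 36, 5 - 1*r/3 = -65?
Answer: 136816565359/5396896 ≈ 25351.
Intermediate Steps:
r = 210 (r = 15 - 3*(-65) = 15 + 195 = 210)
K = 10648655/5396896 (K = 5098*(1/12224) + 6870*(1/4415) = 2549/6112 + 1374/883 = 10648655/5396896 ≈ 1.9731)
U = 25313 (U = 210 + 25103 = 25313)
b = 204936911/5396896 (b = 10648655/5396896 + 36 = 204936911/5396896 ≈ 37.973)
b + U = 204936911/5396896 + 25313 = 136816565359/5396896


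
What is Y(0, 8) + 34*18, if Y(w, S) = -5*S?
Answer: 572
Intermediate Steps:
Y(0, 8) + 34*18 = -5*8 + 34*18 = -40 + 612 = 572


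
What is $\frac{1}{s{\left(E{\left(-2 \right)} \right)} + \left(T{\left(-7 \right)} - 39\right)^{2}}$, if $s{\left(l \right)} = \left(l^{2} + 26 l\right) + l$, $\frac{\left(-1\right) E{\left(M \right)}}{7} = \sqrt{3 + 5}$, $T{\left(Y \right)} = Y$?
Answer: $\frac{209}{500358} + \frac{21 \sqrt{2}}{333572} \approx 0.00050673$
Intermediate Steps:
$E{\left(M \right)} = - 14 \sqrt{2}$ ($E{\left(M \right)} = - 7 \sqrt{3 + 5} = - 7 \sqrt{8} = - 7 \cdot 2 \sqrt{2} = - 14 \sqrt{2}$)
$s{\left(l \right)} = l^{2} + 27 l$
$\frac{1}{s{\left(E{\left(-2 \right)} \right)} + \left(T{\left(-7 \right)} - 39\right)^{2}} = \frac{1}{- 14 \sqrt{2} \left(27 - 14 \sqrt{2}\right) + \left(-7 - 39\right)^{2}} = \frac{1}{- 14 \sqrt{2} \left(27 - 14 \sqrt{2}\right) + \left(-46\right)^{2}} = \frac{1}{- 14 \sqrt{2} \left(27 - 14 \sqrt{2}\right) + 2116} = \frac{1}{2116 - 14 \sqrt{2} \left(27 - 14 \sqrt{2}\right)}$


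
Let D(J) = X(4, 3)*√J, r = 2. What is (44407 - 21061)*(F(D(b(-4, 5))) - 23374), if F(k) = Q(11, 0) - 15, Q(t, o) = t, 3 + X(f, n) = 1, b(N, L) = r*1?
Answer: -545782788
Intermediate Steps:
b(N, L) = 2 (b(N, L) = 2*1 = 2)
X(f, n) = -2 (X(f, n) = -3 + 1 = -2)
D(J) = -2*√J
F(k) = -4 (F(k) = 11 - 15 = -4)
(44407 - 21061)*(F(D(b(-4, 5))) - 23374) = (44407 - 21061)*(-4 - 23374) = 23346*(-23378) = -545782788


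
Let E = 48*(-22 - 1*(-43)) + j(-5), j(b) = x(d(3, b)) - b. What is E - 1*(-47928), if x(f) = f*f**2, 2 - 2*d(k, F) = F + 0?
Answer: 391871/8 ≈ 48984.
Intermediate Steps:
d(k, F) = 1 - F/2 (d(k, F) = 1 - (F + 0)/2 = 1 - F/2)
x(f) = f**3
j(b) = (1 - b/2)**3 - b
E = 8447/8 (E = 48*(-22 - 1*(-43)) + (-1*(-5) - (-2 - 5)**3/8) = 48*(-22 + 43) + (5 - 1/8*(-7)**3) = 48*21 + (5 - 1/8*(-343)) = 1008 + (5 + 343/8) = 1008 + 383/8 = 8447/8 ≈ 1055.9)
E - 1*(-47928) = 8447/8 - 1*(-47928) = 8447/8 + 47928 = 391871/8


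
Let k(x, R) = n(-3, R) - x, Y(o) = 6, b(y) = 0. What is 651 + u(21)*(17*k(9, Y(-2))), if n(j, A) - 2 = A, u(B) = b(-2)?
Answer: 651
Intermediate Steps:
u(B) = 0
n(j, A) = 2 + A
k(x, R) = 2 + R - x (k(x, R) = (2 + R) - x = 2 + R - x)
651 + u(21)*(17*k(9, Y(-2))) = 651 + 0*(17*(2 + 6 - 1*9)) = 651 + 0*(17*(2 + 6 - 9)) = 651 + 0*(17*(-1)) = 651 + 0*(-17) = 651 + 0 = 651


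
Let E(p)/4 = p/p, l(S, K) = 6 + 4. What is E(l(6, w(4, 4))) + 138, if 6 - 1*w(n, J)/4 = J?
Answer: 142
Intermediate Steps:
w(n, J) = 24 - 4*J
l(S, K) = 10
E(p) = 4 (E(p) = 4*(p/p) = 4*1 = 4)
E(l(6, w(4, 4))) + 138 = 4 + 138 = 142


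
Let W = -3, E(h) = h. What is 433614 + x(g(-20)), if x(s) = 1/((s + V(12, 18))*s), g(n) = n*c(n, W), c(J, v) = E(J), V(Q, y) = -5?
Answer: 68511012001/158000 ≈ 4.3361e+5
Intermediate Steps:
c(J, v) = J
g(n) = n² (g(n) = n*n = n²)
x(s) = 1/(s*(-5 + s)) (x(s) = 1/((s - 5)*s) = 1/((-5 + s)*s) = 1/(s*(-5 + s)))
433614 + x(g(-20)) = 433614 + 1/(((-20)²)*(-5 + (-20)²)) = 433614 + 1/(400*(-5 + 400)) = 433614 + (1/400)/395 = 433614 + (1/400)*(1/395) = 433614 + 1/158000 = 68511012001/158000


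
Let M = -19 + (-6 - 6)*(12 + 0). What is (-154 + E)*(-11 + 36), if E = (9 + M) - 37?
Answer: -8625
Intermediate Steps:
M = -163 (M = -19 - 12*12 = -19 - 144 = -163)
E = -191 (E = (9 - 163) - 37 = -154 - 37 = -191)
(-154 + E)*(-11 + 36) = (-154 - 191)*(-11 + 36) = -345*25 = -8625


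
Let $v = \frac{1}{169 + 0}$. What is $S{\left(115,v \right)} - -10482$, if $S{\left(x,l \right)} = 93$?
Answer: $10575$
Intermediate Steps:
$v = \frac{1}{169} \approx 0.0059172$
$S{\left(115,v \right)} - -10482 = 93 - -10482 = 93 + 10482 = 10575$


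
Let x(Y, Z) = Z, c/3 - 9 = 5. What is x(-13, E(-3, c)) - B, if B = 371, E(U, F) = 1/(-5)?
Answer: -1856/5 ≈ -371.20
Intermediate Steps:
c = 42 (c = 27 + 3*5 = 27 + 15 = 42)
E(U, F) = -⅕
x(-13, E(-3, c)) - B = -⅕ - 1*371 = -⅕ - 371 = -1856/5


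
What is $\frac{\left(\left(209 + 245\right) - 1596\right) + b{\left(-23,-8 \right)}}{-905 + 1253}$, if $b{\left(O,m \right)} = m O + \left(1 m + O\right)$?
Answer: $- \frac{989}{348} \approx -2.842$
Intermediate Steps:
$b{\left(O,m \right)} = O + m + O m$ ($b{\left(O,m \right)} = O m + \left(m + O\right) = O m + \left(O + m\right) = O + m + O m$)
$\frac{\left(\left(209 + 245\right) - 1596\right) + b{\left(-23,-8 \right)}}{-905 + 1253} = \frac{\left(\left(209 + 245\right) - 1596\right) - -153}{-905 + 1253} = \frac{\left(454 - 1596\right) - -153}{348} = \left(-1142 + 153\right) \frac{1}{348} = \left(-989\right) \frac{1}{348} = - \frac{989}{348}$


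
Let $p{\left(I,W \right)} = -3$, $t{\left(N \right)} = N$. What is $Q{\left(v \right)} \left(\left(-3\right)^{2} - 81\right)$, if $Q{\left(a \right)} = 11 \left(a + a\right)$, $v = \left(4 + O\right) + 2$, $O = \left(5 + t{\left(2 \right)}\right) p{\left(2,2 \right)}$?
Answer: $23760$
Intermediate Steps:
$O = -21$ ($O = \left(5 + 2\right) \left(-3\right) = 7 \left(-3\right) = -21$)
$v = -15$ ($v = \left(4 - 21\right) + 2 = -17 + 2 = -15$)
$Q{\left(a \right)} = 22 a$ ($Q{\left(a \right)} = 11 \cdot 2 a = 22 a$)
$Q{\left(v \right)} \left(\left(-3\right)^{2} - 81\right) = 22 \left(-15\right) \left(\left(-3\right)^{2} - 81\right) = - 330 \left(9 - 81\right) = \left(-330\right) \left(-72\right) = 23760$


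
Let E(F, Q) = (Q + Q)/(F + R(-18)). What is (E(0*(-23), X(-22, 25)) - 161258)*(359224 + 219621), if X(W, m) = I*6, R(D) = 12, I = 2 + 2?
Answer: -93341071630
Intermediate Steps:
I = 4
X(W, m) = 24 (X(W, m) = 4*6 = 24)
E(F, Q) = 2*Q/(12 + F) (E(F, Q) = (Q + Q)/(F + 12) = (2*Q)/(12 + F) = 2*Q/(12 + F))
(E(0*(-23), X(-22, 25)) - 161258)*(359224 + 219621) = (2*24/(12 + 0*(-23)) - 161258)*(359224 + 219621) = (2*24/(12 + 0) - 161258)*578845 = (2*24/12 - 161258)*578845 = (2*24*(1/12) - 161258)*578845 = (4 - 161258)*578845 = -161254*578845 = -93341071630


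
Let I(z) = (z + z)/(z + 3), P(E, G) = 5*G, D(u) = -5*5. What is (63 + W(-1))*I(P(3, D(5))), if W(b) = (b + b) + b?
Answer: 7500/61 ≈ 122.95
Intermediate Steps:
W(b) = 3*b (W(b) = 2*b + b = 3*b)
D(u) = -25
I(z) = 2*z/(3 + z) (I(z) = (2*z)/(3 + z) = 2*z/(3 + z))
(63 + W(-1))*I(P(3, D(5))) = (63 + 3*(-1))*(2*(5*(-25))/(3 + 5*(-25))) = (63 - 3)*(2*(-125)/(3 - 125)) = 60*(2*(-125)/(-122)) = 60*(2*(-125)*(-1/122)) = 60*(125/61) = 7500/61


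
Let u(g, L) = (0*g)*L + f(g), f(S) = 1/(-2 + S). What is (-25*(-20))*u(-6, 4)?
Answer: -125/2 ≈ -62.500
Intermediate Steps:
u(g, L) = 1/(-2 + g) (u(g, L) = (0*g)*L + 1/(-2 + g) = 0*L + 1/(-2 + g) = 0 + 1/(-2 + g) = 1/(-2 + g))
(-25*(-20))*u(-6, 4) = (-25*(-20))/(-2 - 6) = 500/(-8) = 500*(-1/8) = -125/2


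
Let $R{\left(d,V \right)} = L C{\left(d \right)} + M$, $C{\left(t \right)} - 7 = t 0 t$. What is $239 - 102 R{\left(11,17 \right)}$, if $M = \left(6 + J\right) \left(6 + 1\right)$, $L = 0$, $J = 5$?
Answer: $-7615$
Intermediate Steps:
$M = 77$ ($M = \left(6 + 5\right) \left(6 + 1\right) = 11 \cdot 7 = 77$)
$C{\left(t \right)} = 7$ ($C{\left(t \right)} = 7 + t 0 t = 7 + 0 t = 7 + 0 = 7$)
$R{\left(d,V \right)} = 77$ ($R{\left(d,V \right)} = 0 \cdot 7 + 77 = 0 + 77 = 77$)
$239 - 102 R{\left(11,17 \right)} = 239 - 7854 = -7615$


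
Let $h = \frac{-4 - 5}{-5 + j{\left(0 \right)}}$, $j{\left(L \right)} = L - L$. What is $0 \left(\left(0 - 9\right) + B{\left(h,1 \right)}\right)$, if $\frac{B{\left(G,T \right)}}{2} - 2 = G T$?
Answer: $0$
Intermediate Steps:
$j{\left(L \right)} = 0$
$h = \frac{9}{5}$ ($h = \frac{-4 - 5}{-5 + 0} = - \frac{9}{-5} = \left(-9\right) \left(- \frac{1}{5}\right) = \frac{9}{5} \approx 1.8$)
$B{\left(G,T \right)} = 4 + 2 G T$
$0 \left(\left(0 - 9\right) + B{\left(h,1 \right)}\right) = 0 \left(\left(0 - 9\right) + \left(4 + 2 \cdot \frac{9}{5} \cdot 1\right)\right) = 0 \left(-9 + \left(4 + \frac{18}{5}\right)\right) = 0 \left(-9 + \frac{38}{5}\right) = 0 \left(- \frac{7}{5}\right) = 0$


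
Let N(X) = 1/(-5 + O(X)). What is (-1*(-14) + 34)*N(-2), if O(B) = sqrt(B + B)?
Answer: -240/29 - 96*I/29 ≈ -8.2759 - 3.3103*I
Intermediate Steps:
O(B) = sqrt(2)*sqrt(B) (O(B) = sqrt(2*B) = sqrt(2)*sqrt(B))
N(X) = 1/(-5 + sqrt(2)*sqrt(X))
(-1*(-14) + 34)*N(-2) = (-1*(-14) + 34)/(-5 + sqrt(2)*sqrt(-2)) = (14 + 34)/(-5 + sqrt(2)*(I*sqrt(2))) = 48/(-5 + 2*I) = 48*((-5 - 2*I)/29) = 48*(-5 - 2*I)/29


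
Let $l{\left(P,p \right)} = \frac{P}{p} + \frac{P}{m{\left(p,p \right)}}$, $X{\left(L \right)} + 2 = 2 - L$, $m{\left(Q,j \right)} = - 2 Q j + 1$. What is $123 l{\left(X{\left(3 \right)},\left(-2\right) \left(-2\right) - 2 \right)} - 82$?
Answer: $- \frac{2993}{14} \approx -213.79$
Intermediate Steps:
$m{\left(Q,j \right)} = 1 - 2 Q j$ ($m{\left(Q,j \right)} = - 2 Q j + 1 = 1 - 2 Q j$)
$X{\left(L \right)} = - L$ ($X{\left(L \right)} = -2 - \left(-2 + L\right) = - L$)
$l{\left(P,p \right)} = \frac{P}{p} + \frac{P}{1 - 2 p^{2}}$ ($l{\left(P,p \right)} = \frac{P}{p} + \frac{P}{1 - 2 p p} = \frac{P}{p} + \frac{P}{1 - 2 p^{2}}$)
$123 l{\left(X{\left(3 \right)},\left(-2\right) \left(-2\right) - 2 \right)} - 82 = 123 \frac{\left(-1\right) 3 \left(-1 - \left(\left(-2\right) \left(-2\right) - 2\right) + 2 \left(\left(-2\right) \left(-2\right) - 2\right)^{2}\right)}{\left(\left(-2\right) \left(-2\right) - 2\right) \left(-1 + 2 \left(\left(-2\right) \left(-2\right) - 2\right)^{2}\right)} - 82 = 123 \left(- \frac{3 \left(-1 - \left(4 - 2\right) + 2 \left(4 - 2\right)^{2}\right)}{\left(4 - 2\right) \left(-1 + 2 \left(4 - 2\right)^{2}\right)}\right) - 82 = 123 \left(- \frac{3 \left(-1 - 2 + 2 \cdot 2^{2}\right)}{2 \left(-1 + 2 \cdot 2^{2}\right)}\right) - 82 = 123 \left(\left(-3\right) \frac{1}{2} \frac{1}{-1 + 2 \cdot 4} \left(-1 - 2 + 2 \cdot 4\right)\right) - 82 = 123 \left(\left(-3\right) \frac{1}{2} \frac{1}{-1 + 8} \left(-1 - 2 + 8\right)\right) - 82 = 123 \left(\left(-3\right) \frac{1}{2} \cdot \frac{1}{7} \cdot 5\right) - 82 = 123 \left(- \frac{15}{14}\right) - 82 = - \frac{1845}{14} - 82 = - \frac{2993}{14}$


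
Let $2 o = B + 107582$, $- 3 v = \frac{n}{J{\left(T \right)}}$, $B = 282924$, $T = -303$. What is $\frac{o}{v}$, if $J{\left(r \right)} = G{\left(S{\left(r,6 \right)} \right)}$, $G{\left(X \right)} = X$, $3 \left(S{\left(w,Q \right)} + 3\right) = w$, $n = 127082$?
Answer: $\frac{30459468}{63541} \approx 479.37$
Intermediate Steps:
$S{\left(w,Q \right)} = -3 + \frac{w}{3}$
$J{\left(r \right)} = -3 + \frac{r}{3}$
$v = \frac{63541}{156}$ ($v = - \frac{127082 \frac{1}{-3 + \frac{1}{3} \left(-303\right)}}{3} = - \frac{127082 \frac{1}{-3 - 101}}{3} = - \frac{127082 \frac{1}{-104}}{3} = - \frac{127082 \left(- \frac{1}{104}\right)}{3} = \left(- \frac{1}{3}\right) \left(- \frac{63541}{52}\right) = \frac{63541}{156} \approx 407.31$)
$o = 195253$ ($o = \frac{282924 + 107582}{2} = \frac{1}{2} \cdot 390506 = 195253$)
$\frac{o}{v} = \frac{195253}{\frac{63541}{156}} = 195253 \cdot \frac{156}{63541} = \frac{30459468}{63541}$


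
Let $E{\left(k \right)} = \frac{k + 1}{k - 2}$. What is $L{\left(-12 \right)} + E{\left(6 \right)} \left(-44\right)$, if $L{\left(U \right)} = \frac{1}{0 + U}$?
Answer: $- \frac{925}{12} \approx -77.083$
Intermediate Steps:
$L{\left(U \right)} = \frac{1}{U}$
$E{\left(k \right)} = \frac{1 + k}{-2 + k}$
$L{\left(-12 \right)} + E{\left(6 \right)} \left(-44\right) = \frac{1}{-12} + \frac{1 + 6}{-2 + 6} \left(-44\right) = - \frac{1}{12} + \frac{1}{4} \cdot 7 \left(-44\right) = - \frac{1}{12} + \frac{7}{4} \left(-44\right) = - \frac{1}{12} - 77 = - \frac{925}{12}$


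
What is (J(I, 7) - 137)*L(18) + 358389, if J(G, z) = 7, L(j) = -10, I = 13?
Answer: 359689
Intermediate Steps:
(J(I, 7) - 137)*L(18) + 358389 = (7 - 137)*(-10) + 358389 = -130*(-10) + 358389 = 1300 + 358389 = 359689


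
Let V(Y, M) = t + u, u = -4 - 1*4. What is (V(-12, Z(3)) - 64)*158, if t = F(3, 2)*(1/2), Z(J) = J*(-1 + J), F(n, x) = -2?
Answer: -11534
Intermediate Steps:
t = -1 (t = -2/2 = -2*½ = -1)
u = -8 (u = -4 - 4 = -8)
V(Y, M) = -9 (V(Y, M) = -1 - 8 = -9)
(V(-12, Z(3)) - 64)*158 = (-9 - 64)*158 = -73*158 = -11534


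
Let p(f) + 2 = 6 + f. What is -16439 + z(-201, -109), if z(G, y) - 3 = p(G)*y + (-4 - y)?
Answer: 5142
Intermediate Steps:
p(f) = 4 + f (p(f) = -2 + (6 + f) = 4 + f)
z(G, y) = -1 - y + y*(4 + G) (z(G, y) = 3 + ((4 + G)*y + (-4 - y)) = 3 + (y*(4 + G) + (-4 - y)) = 3 + (-4 - y + y*(4 + G)) = -1 - y + y*(4 + G))
-16439 + z(-201, -109) = -16439 + (-1 - 1*(-109) - 109*(4 - 201)) = -16439 + (-1 + 109 - 109*(-197)) = -16439 + (-1 + 109 + 21473) = -16439 + 21581 = 5142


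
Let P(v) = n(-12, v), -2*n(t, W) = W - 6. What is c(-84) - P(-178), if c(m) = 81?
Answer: -11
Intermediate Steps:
n(t, W) = 3 - W/2 (n(t, W) = -(W - 6)/2 = -(-6 + W)/2 = 3 - W/2)
P(v) = 3 - v/2
c(-84) - P(-178) = 81 - (3 - ½*(-178)) = 81 - (3 + 89) = 81 - 1*92 = 81 - 92 = -11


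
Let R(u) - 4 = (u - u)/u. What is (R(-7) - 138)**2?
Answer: 17956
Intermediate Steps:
R(u) = 4 (R(u) = 4 + (u - u)/u = 4 + 0/u = 4 + 0 = 4)
(R(-7) - 138)**2 = (4 - 138)**2 = (-134)**2 = 17956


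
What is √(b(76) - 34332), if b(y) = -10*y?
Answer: 2*I*√8773 ≈ 187.33*I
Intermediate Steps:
√(b(76) - 34332) = √(-10*76 - 34332) = √(-760 - 34332) = √(-35092) = 2*I*√8773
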